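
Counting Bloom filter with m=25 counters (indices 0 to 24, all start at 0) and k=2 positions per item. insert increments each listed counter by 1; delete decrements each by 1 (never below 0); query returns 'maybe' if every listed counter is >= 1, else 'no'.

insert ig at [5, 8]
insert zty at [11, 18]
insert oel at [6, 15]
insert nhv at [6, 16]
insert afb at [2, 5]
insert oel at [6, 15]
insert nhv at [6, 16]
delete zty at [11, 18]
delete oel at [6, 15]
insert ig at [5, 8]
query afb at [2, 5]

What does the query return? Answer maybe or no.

Step 1: insert ig at [5, 8] -> counters=[0,0,0,0,0,1,0,0,1,0,0,0,0,0,0,0,0,0,0,0,0,0,0,0,0]
Step 2: insert zty at [11, 18] -> counters=[0,0,0,0,0,1,0,0,1,0,0,1,0,0,0,0,0,0,1,0,0,0,0,0,0]
Step 3: insert oel at [6, 15] -> counters=[0,0,0,0,0,1,1,0,1,0,0,1,0,0,0,1,0,0,1,0,0,0,0,0,0]
Step 4: insert nhv at [6, 16] -> counters=[0,0,0,0,0,1,2,0,1,0,0,1,0,0,0,1,1,0,1,0,0,0,0,0,0]
Step 5: insert afb at [2, 5] -> counters=[0,0,1,0,0,2,2,0,1,0,0,1,0,0,0,1,1,0,1,0,0,0,0,0,0]
Step 6: insert oel at [6, 15] -> counters=[0,0,1,0,0,2,3,0,1,0,0,1,0,0,0,2,1,0,1,0,0,0,0,0,0]
Step 7: insert nhv at [6, 16] -> counters=[0,0,1,0,0,2,4,0,1,0,0,1,0,0,0,2,2,0,1,0,0,0,0,0,0]
Step 8: delete zty at [11, 18] -> counters=[0,0,1,0,0,2,4,0,1,0,0,0,0,0,0,2,2,0,0,0,0,0,0,0,0]
Step 9: delete oel at [6, 15] -> counters=[0,0,1,0,0,2,3,0,1,0,0,0,0,0,0,1,2,0,0,0,0,0,0,0,0]
Step 10: insert ig at [5, 8] -> counters=[0,0,1,0,0,3,3,0,2,0,0,0,0,0,0,1,2,0,0,0,0,0,0,0,0]
Query afb: check counters[2]=1 counters[5]=3 -> maybe

Answer: maybe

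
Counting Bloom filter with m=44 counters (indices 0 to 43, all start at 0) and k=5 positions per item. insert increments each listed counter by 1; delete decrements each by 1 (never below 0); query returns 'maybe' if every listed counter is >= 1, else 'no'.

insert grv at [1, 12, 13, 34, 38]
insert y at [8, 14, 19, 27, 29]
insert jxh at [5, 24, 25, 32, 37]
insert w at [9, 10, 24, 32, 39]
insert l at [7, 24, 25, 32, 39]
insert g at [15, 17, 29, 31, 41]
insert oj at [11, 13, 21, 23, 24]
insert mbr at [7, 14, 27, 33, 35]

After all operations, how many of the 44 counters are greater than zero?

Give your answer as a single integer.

Step 1: insert grv at [1, 12, 13, 34, 38] -> counters=[0,1,0,0,0,0,0,0,0,0,0,0,1,1,0,0,0,0,0,0,0,0,0,0,0,0,0,0,0,0,0,0,0,0,1,0,0,0,1,0,0,0,0,0]
Step 2: insert y at [8, 14, 19, 27, 29] -> counters=[0,1,0,0,0,0,0,0,1,0,0,0,1,1,1,0,0,0,0,1,0,0,0,0,0,0,0,1,0,1,0,0,0,0,1,0,0,0,1,0,0,0,0,0]
Step 3: insert jxh at [5, 24, 25, 32, 37] -> counters=[0,1,0,0,0,1,0,0,1,0,0,0,1,1,1,0,0,0,0,1,0,0,0,0,1,1,0,1,0,1,0,0,1,0,1,0,0,1,1,0,0,0,0,0]
Step 4: insert w at [9, 10, 24, 32, 39] -> counters=[0,1,0,0,0,1,0,0,1,1,1,0,1,1,1,0,0,0,0,1,0,0,0,0,2,1,0,1,0,1,0,0,2,0,1,0,0,1,1,1,0,0,0,0]
Step 5: insert l at [7, 24, 25, 32, 39] -> counters=[0,1,0,0,0,1,0,1,1,1,1,0,1,1,1,0,0,0,0,1,0,0,0,0,3,2,0,1,0,1,0,0,3,0,1,0,0,1,1,2,0,0,0,0]
Step 6: insert g at [15, 17, 29, 31, 41] -> counters=[0,1,0,0,0,1,0,1,1,1,1,0,1,1,1,1,0,1,0,1,0,0,0,0,3,2,0,1,0,2,0,1,3,0,1,0,0,1,1,2,0,1,0,0]
Step 7: insert oj at [11, 13, 21, 23, 24] -> counters=[0,1,0,0,0,1,0,1,1,1,1,1,1,2,1,1,0,1,0,1,0,1,0,1,4,2,0,1,0,2,0,1,3,0,1,0,0,1,1,2,0,1,0,0]
Step 8: insert mbr at [7, 14, 27, 33, 35] -> counters=[0,1,0,0,0,1,0,2,1,1,1,1,1,2,2,1,0,1,0,1,0,1,0,1,4,2,0,2,0,2,0,1,3,1,1,1,0,1,1,2,0,1,0,0]
Final counters=[0,1,0,0,0,1,0,2,1,1,1,1,1,2,2,1,0,1,0,1,0,1,0,1,4,2,0,2,0,2,0,1,3,1,1,1,0,1,1,2,0,1,0,0] -> 28 nonzero

Answer: 28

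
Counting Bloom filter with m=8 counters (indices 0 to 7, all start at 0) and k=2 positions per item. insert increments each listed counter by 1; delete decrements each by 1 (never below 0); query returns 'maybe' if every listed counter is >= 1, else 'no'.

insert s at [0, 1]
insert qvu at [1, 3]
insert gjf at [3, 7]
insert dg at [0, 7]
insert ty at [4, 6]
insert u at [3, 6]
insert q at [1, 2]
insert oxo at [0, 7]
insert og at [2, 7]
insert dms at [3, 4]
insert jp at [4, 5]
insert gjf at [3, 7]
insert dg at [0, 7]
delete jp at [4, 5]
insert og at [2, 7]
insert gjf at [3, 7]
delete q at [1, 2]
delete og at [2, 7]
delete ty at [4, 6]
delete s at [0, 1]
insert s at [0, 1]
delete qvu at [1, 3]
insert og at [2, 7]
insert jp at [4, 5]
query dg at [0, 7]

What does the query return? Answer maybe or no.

Answer: maybe

Derivation:
Step 1: insert s at [0, 1] -> counters=[1,1,0,0,0,0,0,0]
Step 2: insert qvu at [1, 3] -> counters=[1,2,0,1,0,0,0,0]
Step 3: insert gjf at [3, 7] -> counters=[1,2,0,2,0,0,0,1]
Step 4: insert dg at [0, 7] -> counters=[2,2,0,2,0,0,0,2]
Step 5: insert ty at [4, 6] -> counters=[2,2,0,2,1,0,1,2]
Step 6: insert u at [3, 6] -> counters=[2,2,0,3,1,0,2,2]
Step 7: insert q at [1, 2] -> counters=[2,3,1,3,1,0,2,2]
Step 8: insert oxo at [0, 7] -> counters=[3,3,1,3,1,0,2,3]
Step 9: insert og at [2, 7] -> counters=[3,3,2,3,1,0,2,4]
Step 10: insert dms at [3, 4] -> counters=[3,3,2,4,2,0,2,4]
Step 11: insert jp at [4, 5] -> counters=[3,3,2,4,3,1,2,4]
Step 12: insert gjf at [3, 7] -> counters=[3,3,2,5,3,1,2,5]
Step 13: insert dg at [0, 7] -> counters=[4,3,2,5,3,1,2,6]
Step 14: delete jp at [4, 5] -> counters=[4,3,2,5,2,0,2,6]
Step 15: insert og at [2, 7] -> counters=[4,3,3,5,2,0,2,7]
Step 16: insert gjf at [3, 7] -> counters=[4,3,3,6,2,0,2,8]
Step 17: delete q at [1, 2] -> counters=[4,2,2,6,2,0,2,8]
Step 18: delete og at [2, 7] -> counters=[4,2,1,6,2,0,2,7]
Step 19: delete ty at [4, 6] -> counters=[4,2,1,6,1,0,1,7]
Step 20: delete s at [0, 1] -> counters=[3,1,1,6,1,0,1,7]
Step 21: insert s at [0, 1] -> counters=[4,2,1,6,1,0,1,7]
Step 22: delete qvu at [1, 3] -> counters=[4,1,1,5,1,0,1,7]
Step 23: insert og at [2, 7] -> counters=[4,1,2,5,1,0,1,8]
Step 24: insert jp at [4, 5] -> counters=[4,1,2,5,2,1,1,8]
Query dg: check counters[0]=4 counters[7]=8 -> maybe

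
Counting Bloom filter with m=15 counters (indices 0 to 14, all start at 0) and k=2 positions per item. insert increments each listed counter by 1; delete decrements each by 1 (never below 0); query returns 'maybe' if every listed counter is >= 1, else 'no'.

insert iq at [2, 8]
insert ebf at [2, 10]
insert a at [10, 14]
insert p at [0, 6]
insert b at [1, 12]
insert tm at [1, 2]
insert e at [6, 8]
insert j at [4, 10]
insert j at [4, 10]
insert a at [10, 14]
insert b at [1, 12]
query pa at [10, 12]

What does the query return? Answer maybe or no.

Step 1: insert iq at [2, 8] -> counters=[0,0,1,0,0,0,0,0,1,0,0,0,0,0,0]
Step 2: insert ebf at [2, 10] -> counters=[0,0,2,0,0,0,0,0,1,0,1,0,0,0,0]
Step 3: insert a at [10, 14] -> counters=[0,0,2,0,0,0,0,0,1,0,2,0,0,0,1]
Step 4: insert p at [0, 6] -> counters=[1,0,2,0,0,0,1,0,1,0,2,0,0,0,1]
Step 5: insert b at [1, 12] -> counters=[1,1,2,0,0,0,1,0,1,0,2,0,1,0,1]
Step 6: insert tm at [1, 2] -> counters=[1,2,3,0,0,0,1,0,1,0,2,0,1,0,1]
Step 7: insert e at [6, 8] -> counters=[1,2,3,0,0,0,2,0,2,0,2,0,1,0,1]
Step 8: insert j at [4, 10] -> counters=[1,2,3,0,1,0,2,0,2,0,3,0,1,0,1]
Step 9: insert j at [4, 10] -> counters=[1,2,3,0,2,0,2,0,2,0,4,0,1,0,1]
Step 10: insert a at [10, 14] -> counters=[1,2,3,0,2,0,2,0,2,0,5,0,1,0,2]
Step 11: insert b at [1, 12] -> counters=[1,3,3,0,2,0,2,0,2,0,5,0,2,0,2]
Query pa: check counters[10]=5 counters[12]=2 -> maybe

Answer: maybe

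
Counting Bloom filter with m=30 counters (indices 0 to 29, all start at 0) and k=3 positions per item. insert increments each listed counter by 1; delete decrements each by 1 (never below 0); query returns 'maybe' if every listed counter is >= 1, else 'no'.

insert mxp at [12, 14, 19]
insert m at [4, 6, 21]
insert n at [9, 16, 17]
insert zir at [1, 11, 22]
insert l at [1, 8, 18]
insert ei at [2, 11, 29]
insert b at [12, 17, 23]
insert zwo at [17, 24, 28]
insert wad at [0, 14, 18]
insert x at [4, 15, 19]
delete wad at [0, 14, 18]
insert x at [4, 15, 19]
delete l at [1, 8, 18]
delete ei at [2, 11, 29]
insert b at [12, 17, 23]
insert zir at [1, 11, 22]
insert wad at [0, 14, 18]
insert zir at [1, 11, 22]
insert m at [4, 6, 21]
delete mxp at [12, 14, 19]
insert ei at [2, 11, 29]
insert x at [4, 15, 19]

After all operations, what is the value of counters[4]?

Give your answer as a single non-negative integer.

Step 1: insert mxp at [12, 14, 19] -> counters=[0,0,0,0,0,0,0,0,0,0,0,0,1,0,1,0,0,0,0,1,0,0,0,0,0,0,0,0,0,0]
Step 2: insert m at [4, 6, 21] -> counters=[0,0,0,0,1,0,1,0,0,0,0,0,1,0,1,0,0,0,0,1,0,1,0,0,0,0,0,0,0,0]
Step 3: insert n at [9, 16, 17] -> counters=[0,0,0,0,1,0,1,0,0,1,0,0,1,0,1,0,1,1,0,1,0,1,0,0,0,0,0,0,0,0]
Step 4: insert zir at [1, 11, 22] -> counters=[0,1,0,0,1,0,1,0,0,1,0,1,1,0,1,0,1,1,0,1,0,1,1,0,0,0,0,0,0,0]
Step 5: insert l at [1, 8, 18] -> counters=[0,2,0,0,1,0,1,0,1,1,0,1,1,0,1,0,1,1,1,1,0,1,1,0,0,0,0,0,0,0]
Step 6: insert ei at [2, 11, 29] -> counters=[0,2,1,0,1,0,1,0,1,1,0,2,1,0,1,0,1,1,1,1,0,1,1,0,0,0,0,0,0,1]
Step 7: insert b at [12, 17, 23] -> counters=[0,2,1,0,1,0,1,0,1,1,0,2,2,0,1,0,1,2,1,1,0,1,1,1,0,0,0,0,0,1]
Step 8: insert zwo at [17, 24, 28] -> counters=[0,2,1,0,1,0,1,0,1,1,0,2,2,0,1,0,1,3,1,1,0,1,1,1,1,0,0,0,1,1]
Step 9: insert wad at [0, 14, 18] -> counters=[1,2,1,0,1,0,1,0,1,1,0,2,2,0,2,0,1,3,2,1,0,1,1,1,1,0,0,0,1,1]
Step 10: insert x at [4, 15, 19] -> counters=[1,2,1,0,2,0,1,0,1,1,0,2,2,0,2,1,1,3,2,2,0,1,1,1,1,0,0,0,1,1]
Step 11: delete wad at [0, 14, 18] -> counters=[0,2,1,0,2,0,1,0,1,1,0,2,2,0,1,1,1,3,1,2,0,1,1,1,1,0,0,0,1,1]
Step 12: insert x at [4, 15, 19] -> counters=[0,2,1,0,3,0,1,0,1,1,0,2,2,0,1,2,1,3,1,3,0,1,1,1,1,0,0,0,1,1]
Step 13: delete l at [1, 8, 18] -> counters=[0,1,1,0,3,0,1,0,0,1,0,2,2,0,1,2,1,3,0,3,0,1,1,1,1,0,0,0,1,1]
Step 14: delete ei at [2, 11, 29] -> counters=[0,1,0,0,3,0,1,0,0,1,0,1,2,0,1,2,1,3,0,3,0,1,1,1,1,0,0,0,1,0]
Step 15: insert b at [12, 17, 23] -> counters=[0,1,0,0,3,0,1,0,0,1,0,1,3,0,1,2,1,4,0,3,0,1,1,2,1,0,0,0,1,0]
Step 16: insert zir at [1, 11, 22] -> counters=[0,2,0,0,3,0,1,0,0,1,0,2,3,0,1,2,1,4,0,3,0,1,2,2,1,0,0,0,1,0]
Step 17: insert wad at [0, 14, 18] -> counters=[1,2,0,0,3,0,1,0,0,1,0,2,3,0,2,2,1,4,1,3,0,1,2,2,1,0,0,0,1,0]
Step 18: insert zir at [1, 11, 22] -> counters=[1,3,0,0,3,0,1,0,0,1,0,3,3,0,2,2,1,4,1,3,0,1,3,2,1,0,0,0,1,0]
Step 19: insert m at [4, 6, 21] -> counters=[1,3,0,0,4,0,2,0,0,1,0,3,3,0,2,2,1,4,1,3,0,2,3,2,1,0,0,0,1,0]
Step 20: delete mxp at [12, 14, 19] -> counters=[1,3,0,0,4,0,2,0,0,1,0,3,2,0,1,2,1,4,1,2,0,2,3,2,1,0,0,0,1,0]
Step 21: insert ei at [2, 11, 29] -> counters=[1,3,1,0,4,0,2,0,0,1,0,4,2,0,1,2,1,4,1,2,0,2,3,2,1,0,0,0,1,1]
Step 22: insert x at [4, 15, 19] -> counters=[1,3,1,0,5,0,2,0,0,1,0,4,2,0,1,3,1,4,1,3,0,2,3,2,1,0,0,0,1,1]
Final counters=[1,3,1,0,5,0,2,0,0,1,0,4,2,0,1,3,1,4,1,3,0,2,3,2,1,0,0,0,1,1] -> counters[4]=5

Answer: 5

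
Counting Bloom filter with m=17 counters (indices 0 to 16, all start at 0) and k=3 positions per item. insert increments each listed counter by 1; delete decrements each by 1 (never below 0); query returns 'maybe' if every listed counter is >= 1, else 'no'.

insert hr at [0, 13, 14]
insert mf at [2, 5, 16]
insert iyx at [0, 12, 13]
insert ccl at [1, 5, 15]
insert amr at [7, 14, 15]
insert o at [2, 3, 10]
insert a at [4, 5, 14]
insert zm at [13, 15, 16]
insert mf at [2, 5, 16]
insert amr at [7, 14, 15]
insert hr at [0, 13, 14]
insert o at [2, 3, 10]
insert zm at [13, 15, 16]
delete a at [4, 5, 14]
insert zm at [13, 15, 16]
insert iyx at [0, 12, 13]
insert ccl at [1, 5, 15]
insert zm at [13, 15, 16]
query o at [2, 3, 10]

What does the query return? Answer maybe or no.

Answer: maybe

Derivation:
Step 1: insert hr at [0, 13, 14] -> counters=[1,0,0,0,0,0,0,0,0,0,0,0,0,1,1,0,0]
Step 2: insert mf at [2, 5, 16] -> counters=[1,0,1,0,0,1,0,0,0,0,0,0,0,1,1,0,1]
Step 3: insert iyx at [0, 12, 13] -> counters=[2,0,1,0,0,1,0,0,0,0,0,0,1,2,1,0,1]
Step 4: insert ccl at [1, 5, 15] -> counters=[2,1,1,0,0,2,0,0,0,0,0,0,1,2,1,1,1]
Step 5: insert amr at [7, 14, 15] -> counters=[2,1,1,0,0,2,0,1,0,0,0,0,1,2,2,2,1]
Step 6: insert o at [2, 3, 10] -> counters=[2,1,2,1,0,2,0,1,0,0,1,0,1,2,2,2,1]
Step 7: insert a at [4, 5, 14] -> counters=[2,1,2,1,1,3,0,1,0,0,1,0,1,2,3,2,1]
Step 8: insert zm at [13, 15, 16] -> counters=[2,1,2,1,1,3,0,1,0,0,1,0,1,3,3,3,2]
Step 9: insert mf at [2, 5, 16] -> counters=[2,1,3,1,1,4,0,1,0,0,1,0,1,3,3,3,3]
Step 10: insert amr at [7, 14, 15] -> counters=[2,1,3,1,1,4,0,2,0,0,1,0,1,3,4,4,3]
Step 11: insert hr at [0, 13, 14] -> counters=[3,1,3,1,1,4,0,2,0,0,1,0,1,4,5,4,3]
Step 12: insert o at [2, 3, 10] -> counters=[3,1,4,2,1,4,0,2,0,0,2,0,1,4,5,4,3]
Step 13: insert zm at [13, 15, 16] -> counters=[3,1,4,2,1,4,0,2,0,0,2,0,1,5,5,5,4]
Step 14: delete a at [4, 5, 14] -> counters=[3,1,4,2,0,3,0,2,0,0,2,0,1,5,4,5,4]
Step 15: insert zm at [13, 15, 16] -> counters=[3,1,4,2,0,3,0,2,0,0,2,0,1,6,4,6,5]
Step 16: insert iyx at [0, 12, 13] -> counters=[4,1,4,2,0,3,0,2,0,0,2,0,2,7,4,6,5]
Step 17: insert ccl at [1, 5, 15] -> counters=[4,2,4,2,0,4,0,2,0,0,2,0,2,7,4,7,5]
Step 18: insert zm at [13, 15, 16] -> counters=[4,2,4,2,0,4,0,2,0,0,2,0,2,8,4,8,6]
Query o: check counters[2]=4 counters[3]=2 counters[10]=2 -> maybe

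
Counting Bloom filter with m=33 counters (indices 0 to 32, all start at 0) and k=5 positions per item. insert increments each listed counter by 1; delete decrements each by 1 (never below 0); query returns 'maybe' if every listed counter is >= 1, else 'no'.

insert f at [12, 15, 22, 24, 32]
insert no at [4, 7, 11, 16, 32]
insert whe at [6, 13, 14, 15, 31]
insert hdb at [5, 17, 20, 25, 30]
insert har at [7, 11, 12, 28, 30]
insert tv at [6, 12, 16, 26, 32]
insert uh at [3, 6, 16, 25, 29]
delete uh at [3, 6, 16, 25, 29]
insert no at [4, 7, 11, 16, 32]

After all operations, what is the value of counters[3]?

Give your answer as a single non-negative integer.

Step 1: insert f at [12, 15, 22, 24, 32] -> counters=[0,0,0,0,0,0,0,0,0,0,0,0,1,0,0,1,0,0,0,0,0,0,1,0,1,0,0,0,0,0,0,0,1]
Step 2: insert no at [4, 7, 11, 16, 32] -> counters=[0,0,0,0,1,0,0,1,0,0,0,1,1,0,0,1,1,0,0,0,0,0,1,0,1,0,0,0,0,0,0,0,2]
Step 3: insert whe at [6, 13, 14, 15, 31] -> counters=[0,0,0,0,1,0,1,1,0,0,0,1,1,1,1,2,1,0,0,0,0,0,1,0,1,0,0,0,0,0,0,1,2]
Step 4: insert hdb at [5, 17, 20, 25, 30] -> counters=[0,0,0,0,1,1,1,1,0,0,0,1,1,1,1,2,1,1,0,0,1,0,1,0,1,1,0,0,0,0,1,1,2]
Step 5: insert har at [7, 11, 12, 28, 30] -> counters=[0,0,0,0,1,1,1,2,0,0,0,2,2,1,1,2,1,1,0,0,1,0,1,0,1,1,0,0,1,0,2,1,2]
Step 6: insert tv at [6, 12, 16, 26, 32] -> counters=[0,0,0,0,1,1,2,2,0,0,0,2,3,1,1,2,2,1,0,0,1,0,1,0,1,1,1,0,1,0,2,1,3]
Step 7: insert uh at [3, 6, 16, 25, 29] -> counters=[0,0,0,1,1,1,3,2,0,0,0,2,3,1,1,2,3,1,0,0,1,0,1,0,1,2,1,0,1,1,2,1,3]
Step 8: delete uh at [3, 6, 16, 25, 29] -> counters=[0,0,0,0,1,1,2,2,0,0,0,2,3,1,1,2,2,1,0,0,1,0,1,0,1,1,1,0,1,0,2,1,3]
Step 9: insert no at [4, 7, 11, 16, 32] -> counters=[0,0,0,0,2,1,2,3,0,0,0,3,3,1,1,2,3,1,0,0,1,0,1,0,1,1,1,0,1,0,2,1,4]
Final counters=[0,0,0,0,2,1,2,3,0,0,0,3,3,1,1,2,3,1,0,0,1,0,1,0,1,1,1,0,1,0,2,1,4] -> counters[3]=0

Answer: 0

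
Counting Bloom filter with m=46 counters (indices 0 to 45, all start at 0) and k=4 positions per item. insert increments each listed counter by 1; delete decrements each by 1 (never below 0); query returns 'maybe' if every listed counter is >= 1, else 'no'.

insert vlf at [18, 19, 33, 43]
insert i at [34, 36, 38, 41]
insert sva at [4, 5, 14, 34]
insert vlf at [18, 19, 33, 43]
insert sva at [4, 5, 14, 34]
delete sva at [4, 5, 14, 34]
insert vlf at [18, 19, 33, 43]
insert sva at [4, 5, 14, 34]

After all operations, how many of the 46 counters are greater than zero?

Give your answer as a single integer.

Step 1: insert vlf at [18, 19, 33, 43] -> counters=[0,0,0,0,0,0,0,0,0,0,0,0,0,0,0,0,0,0,1,1,0,0,0,0,0,0,0,0,0,0,0,0,0,1,0,0,0,0,0,0,0,0,0,1,0,0]
Step 2: insert i at [34, 36, 38, 41] -> counters=[0,0,0,0,0,0,0,0,0,0,0,0,0,0,0,0,0,0,1,1,0,0,0,0,0,0,0,0,0,0,0,0,0,1,1,0,1,0,1,0,0,1,0,1,0,0]
Step 3: insert sva at [4, 5, 14, 34] -> counters=[0,0,0,0,1,1,0,0,0,0,0,0,0,0,1,0,0,0,1,1,0,0,0,0,0,0,0,0,0,0,0,0,0,1,2,0,1,0,1,0,0,1,0,1,0,0]
Step 4: insert vlf at [18, 19, 33, 43] -> counters=[0,0,0,0,1,1,0,0,0,0,0,0,0,0,1,0,0,0,2,2,0,0,0,0,0,0,0,0,0,0,0,0,0,2,2,0,1,0,1,0,0,1,0,2,0,0]
Step 5: insert sva at [4, 5, 14, 34] -> counters=[0,0,0,0,2,2,0,0,0,0,0,0,0,0,2,0,0,0,2,2,0,0,0,0,0,0,0,0,0,0,0,0,0,2,3,0,1,0,1,0,0,1,0,2,0,0]
Step 6: delete sva at [4, 5, 14, 34] -> counters=[0,0,0,0,1,1,0,0,0,0,0,0,0,0,1,0,0,0,2,2,0,0,0,0,0,0,0,0,0,0,0,0,0,2,2,0,1,0,1,0,0,1,0,2,0,0]
Step 7: insert vlf at [18, 19, 33, 43] -> counters=[0,0,0,0,1,1,0,0,0,0,0,0,0,0,1,0,0,0,3,3,0,0,0,0,0,0,0,0,0,0,0,0,0,3,2,0,1,0,1,0,0,1,0,3,0,0]
Step 8: insert sva at [4, 5, 14, 34] -> counters=[0,0,0,0,2,2,0,0,0,0,0,0,0,0,2,0,0,0,3,3,0,0,0,0,0,0,0,0,0,0,0,0,0,3,3,0,1,0,1,0,0,1,0,3,0,0]
Final counters=[0,0,0,0,2,2,0,0,0,0,0,0,0,0,2,0,0,0,3,3,0,0,0,0,0,0,0,0,0,0,0,0,0,3,3,0,1,0,1,0,0,1,0,3,0,0] -> 11 nonzero

Answer: 11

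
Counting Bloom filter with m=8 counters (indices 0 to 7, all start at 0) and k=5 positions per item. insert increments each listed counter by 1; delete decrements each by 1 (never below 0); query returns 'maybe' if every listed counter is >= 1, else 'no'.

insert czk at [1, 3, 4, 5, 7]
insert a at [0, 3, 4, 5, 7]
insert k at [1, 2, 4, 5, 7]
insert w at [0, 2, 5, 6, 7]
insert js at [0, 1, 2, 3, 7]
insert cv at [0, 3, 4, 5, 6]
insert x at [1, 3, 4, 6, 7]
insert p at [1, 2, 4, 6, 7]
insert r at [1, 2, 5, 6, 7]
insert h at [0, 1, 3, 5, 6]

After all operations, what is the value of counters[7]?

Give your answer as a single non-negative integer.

Step 1: insert czk at [1, 3, 4, 5, 7] -> counters=[0,1,0,1,1,1,0,1]
Step 2: insert a at [0, 3, 4, 5, 7] -> counters=[1,1,0,2,2,2,0,2]
Step 3: insert k at [1, 2, 4, 5, 7] -> counters=[1,2,1,2,3,3,0,3]
Step 4: insert w at [0, 2, 5, 6, 7] -> counters=[2,2,2,2,3,4,1,4]
Step 5: insert js at [0, 1, 2, 3, 7] -> counters=[3,3,3,3,3,4,1,5]
Step 6: insert cv at [0, 3, 4, 5, 6] -> counters=[4,3,3,4,4,5,2,5]
Step 7: insert x at [1, 3, 4, 6, 7] -> counters=[4,4,3,5,5,5,3,6]
Step 8: insert p at [1, 2, 4, 6, 7] -> counters=[4,5,4,5,6,5,4,7]
Step 9: insert r at [1, 2, 5, 6, 7] -> counters=[4,6,5,5,6,6,5,8]
Step 10: insert h at [0, 1, 3, 5, 6] -> counters=[5,7,5,6,6,7,6,8]
Final counters=[5,7,5,6,6,7,6,8] -> counters[7]=8

Answer: 8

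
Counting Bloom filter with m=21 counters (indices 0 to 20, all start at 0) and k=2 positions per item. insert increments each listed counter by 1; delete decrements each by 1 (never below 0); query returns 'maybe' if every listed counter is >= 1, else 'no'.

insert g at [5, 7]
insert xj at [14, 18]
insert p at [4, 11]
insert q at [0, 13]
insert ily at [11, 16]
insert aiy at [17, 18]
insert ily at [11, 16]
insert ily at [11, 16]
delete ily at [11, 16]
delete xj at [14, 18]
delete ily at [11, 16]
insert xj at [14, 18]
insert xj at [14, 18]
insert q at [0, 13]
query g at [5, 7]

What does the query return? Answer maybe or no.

Step 1: insert g at [5, 7] -> counters=[0,0,0,0,0,1,0,1,0,0,0,0,0,0,0,0,0,0,0,0,0]
Step 2: insert xj at [14, 18] -> counters=[0,0,0,0,0,1,0,1,0,0,0,0,0,0,1,0,0,0,1,0,0]
Step 3: insert p at [4, 11] -> counters=[0,0,0,0,1,1,0,1,0,0,0,1,0,0,1,0,0,0,1,0,0]
Step 4: insert q at [0, 13] -> counters=[1,0,0,0,1,1,0,1,0,0,0,1,0,1,1,0,0,0,1,0,0]
Step 5: insert ily at [11, 16] -> counters=[1,0,0,0,1,1,0,1,0,0,0,2,0,1,1,0,1,0,1,0,0]
Step 6: insert aiy at [17, 18] -> counters=[1,0,0,0,1,1,0,1,0,0,0,2,0,1,1,0,1,1,2,0,0]
Step 7: insert ily at [11, 16] -> counters=[1,0,0,0,1,1,0,1,0,0,0,3,0,1,1,0,2,1,2,0,0]
Step 8: insert ily at [11, 16] -> counters=[1,0,0,0,1,1,0,1,0,0,0,4,0,1,1,0,3,1,2,0,0]
Step 9: delete ily at [11, 16] -> counters=[1,0,0,0,1,1,0,1,0,0,0,3,0,1,1,0,2,1,2,0,0]
Step 10: delete xj at [14, 18] -> counters=[1,0,0,0,1,1,0,1,0,0,0,3,0,1,0,0,2,1,1,0,0]
Step 11: delete ily at [11, 16] -> counters=[1,0,0,0,1,1,0,1,0,0,0,2,0,1,0,0,1,1,1,0,0]
Step 12: insert xj at [14, 18] -> counters=[1,0,0,0,1,1,0,1,0,0,0,2,0,1,1,0,1,1,2,0,0]
Step 13: insert xj at [14, 18] -> counters=[1,0,0,0,1,1,0,1,0,0,0,2,0,1,2,0,1,1,3,0,0]
Step 14: insert q at [0, 13] -> counters=[2,0,0,0,1,1,0,1,0,0,0,2,0,2,2,0,1,1,3,0,0]
Query g: check counters[5]=1 counters[7]=1 -> maybe

Answer: maybe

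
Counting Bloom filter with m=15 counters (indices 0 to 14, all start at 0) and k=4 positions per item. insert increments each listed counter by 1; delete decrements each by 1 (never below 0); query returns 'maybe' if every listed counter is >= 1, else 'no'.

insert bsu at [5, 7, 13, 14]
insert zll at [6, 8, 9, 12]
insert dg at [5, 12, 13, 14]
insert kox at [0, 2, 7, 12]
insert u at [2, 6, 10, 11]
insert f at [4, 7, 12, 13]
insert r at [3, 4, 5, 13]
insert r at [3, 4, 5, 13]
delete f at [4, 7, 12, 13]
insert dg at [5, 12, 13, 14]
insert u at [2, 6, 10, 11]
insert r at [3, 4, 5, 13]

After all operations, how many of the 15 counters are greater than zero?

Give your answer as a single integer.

Step 1: insert bsu at [5, 7, 13, 14] -> counters=[0,0,0,0,0,1,0,1,0,0,0,0,0,1,1]
Step 2: insert zll at [6, 8, 9, 12] -> counters=[0,0,0,0,0,1,1,1,1,1,0,0,1,1,1]
Step 3: insert dg at [5, 12, 13, 14] -> counters=[0,0,0,0,0,2,1,1,1,1,0,0,2,2,2]
Step 4: insert kox at [0, 2, 7, 12] -> counters=[1,0,1,0,0,2,1,2,1,1,0,0,3,2,2]
Step 5: insert u at [2, 6, 10, 11] -> counters=[1,0,2,0,0,2,2,2,1,1,1,1,3,2,2]
Step 6: insert f at [4, 7, 12, 13] -> counters=[1,0,2,0,1,2,2,3,1,1,1,1,4,3,2]
Step 7: insert r at [3, 4, 5, 13] -> counters=[1,0,2,1,2,3,2,3,1,1,1,1,4,4,2]
Step 8: insert r at [3, 4, 5, 13] -> counters=[1,0,2,2,3,4,2,3,1,1,1,1,4,5,2]
Step 9: delete f at [4, 7, 12, 13] -> counters=[1,0,2,2,2,4,2,2,1,1,1,1,3,4,2]
Step 10: insert dg at [5, 12, 13, 14] -> counters=[1,0,2,2,2,5,2,2,1,1,1,1,4,5,3]
Step 11: insert u at [2, 6, 10, 11] -> counters=[1,0,3,2,2,5,3,2,1,1,2,2,4,5,3]
Step 12: insert r at [3, 4, 5, 13] -> counters=[1,0,3,3,3,6,3,2,1,1,2,2,4,6,3]
Final counters=[1,0,3,3,3,6,3,2,1,1,2,2,4,6,3] -> 14 nonzero

Answer: 14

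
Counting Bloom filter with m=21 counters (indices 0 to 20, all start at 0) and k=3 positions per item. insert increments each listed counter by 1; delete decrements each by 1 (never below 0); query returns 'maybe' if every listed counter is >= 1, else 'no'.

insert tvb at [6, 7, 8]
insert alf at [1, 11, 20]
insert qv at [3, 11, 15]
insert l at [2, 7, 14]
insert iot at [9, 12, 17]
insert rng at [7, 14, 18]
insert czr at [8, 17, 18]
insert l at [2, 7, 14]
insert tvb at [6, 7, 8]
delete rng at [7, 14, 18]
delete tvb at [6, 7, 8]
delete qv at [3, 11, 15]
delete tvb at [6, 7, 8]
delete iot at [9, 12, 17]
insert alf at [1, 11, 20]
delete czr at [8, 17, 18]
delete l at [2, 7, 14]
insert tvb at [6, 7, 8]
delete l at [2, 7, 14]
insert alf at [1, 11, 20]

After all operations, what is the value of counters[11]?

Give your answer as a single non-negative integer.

Answer: 3

Derivation:
Step 1: insert tvb at [6, 7, 8] -> counters=[0,0,0,0,0,0,1,1,1,0,0,0,0,0,0,0,0,0,0,0,0]
Step 2: insert alf at [1, 11, 20] -> counters=[0,1,0,0,0,0,1,1,1,0,0,1,0,0,0,0,0,0,0,0,1]
Step 3: insert qv at [3, 11, 15] -> counters=[0,1,0,1,0,0,1,1,1,0,0,2,0,0,0,1,0,0,0,0,1]
Step 4: insert l at [2, 7, 14] -> counters=[0,1,1,1,0,0,1,2,1,0,0,2,0,0,1,1,0,0,0,0,1]
Step 5: insert iot at [9, 12, 17] -> counters=[0,1,1,1,0,0,1,2,1,1,0,2,1,0,1,1,0,1,0,0,1]
Step 6: insert rng at [7, 14, 18] -> counters=[0,1,1,1,0,0,1,3,1,1,0,2,1,0,2,1,0,1,1,0,1]
Step 7: insert czr at [8, 17, 18] -> counters=[0,1,1,1,0,0,1,3,2,1,0,2,1,0,2,1,0,2,2,0,1]
Step 8: insert l at [2, 7, 14] -> counters=[0,1,2,1,0,0,1,4,2,1,0,2,1,0,3,1,0,2,2,0,1]
Step 9: insert tvb at [6, 7, 8] -> counters=[0,1,2,1,0,0,2,5,3,1,0,2,1,0,3,1,0,2,2,0,1]
Step 10: delete rng at [7, 14, 18] -> counters=[0,1,2,1,0,0,2,4,3,1,0,2,1,0,2,1,0,2,1,0,1]
Step 11: delete tvb at [6, 7, 8] -> counters=[0,1,2,1,0,0,1,3,2,1,0,2,1,0,2,1,0,2,1,0,1]
Step 12: delete qv at [3, 11, 15] -> counters=[0,1,2,0,0,0,1,3,2,1,0,1,1,0,2,0,0,2,1,0,1]
Step 13: delete tvb at [6, 7, 8] -> counters=[0,1,2,0,0,0,0,2,1,1,0,1,1,0,2,0,0,2,1,0,1]
Step 14: delete iot at [9, 12, 17] -> counters=[0,1,2,0,0,0,0,2,1,0,0,1,0,0,2,0,0,1,1,0,1]
Step 15: insert alf at [1, 11, 20] -> counters=[0,2,2,0,0,0,0,2,1,0,0,2,0,0,2,0,0,1,1,0,2]
Step 16: delete czr at [8, 17, 18] -> counters=[0,2,2,0,0,0,0,2,0,0,0,2,0,0,2,0,0,0,0,0,2]
Step 17: delete l at [2, 7, 14] -> counters=[0,2,1,0,0,0,0,1,0,0,0,2,0,0,1,0,0,0,0,0,2]
Step 18: insert tvb at [6, 7, 8] -> counters=[0,2,1,0,0,0,1,2,1,0,0,2,0,0,1,0,0,0,0,0,2]
Step 19: delete l at [2, 7, 14] -> counters=[0,2,0,0,0,0,1,1,1,0,0,2,0,0,0,0,0,0,0,0,2]
Step 20: insert alf at [1, 11, 20] -> counters=[0,3,0,0,0,0,1,1,1,0,0,3,0,0,0,0,0,0,0,0,3]
Final counters=[0,3,0,0,0,0,1,1,1,0,0,3,0,0,0,0,0,0,0,0,3] -> counters[11]=3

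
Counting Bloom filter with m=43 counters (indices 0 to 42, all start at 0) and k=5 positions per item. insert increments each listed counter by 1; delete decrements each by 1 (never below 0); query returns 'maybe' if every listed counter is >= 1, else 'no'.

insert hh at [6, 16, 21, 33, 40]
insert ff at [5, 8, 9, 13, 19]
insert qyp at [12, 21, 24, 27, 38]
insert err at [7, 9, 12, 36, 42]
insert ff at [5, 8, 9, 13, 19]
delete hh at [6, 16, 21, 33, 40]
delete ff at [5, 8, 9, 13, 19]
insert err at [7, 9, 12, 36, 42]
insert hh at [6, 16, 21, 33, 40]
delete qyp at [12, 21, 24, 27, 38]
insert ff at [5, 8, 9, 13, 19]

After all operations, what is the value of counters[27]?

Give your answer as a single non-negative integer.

Answer: 0

Derivation:
Step 1: insert hh at [6, 16, 21, 33, 40] -> counters=[0,0,0,0,0,0,1,0,0,0,0,0,0,0,0,0,1,0,0,0,0,1,0,0,0,0,0,0,0,0,0,0,0,1,0,0,0,0,0,0,1,0,0]
Step 2: insert ff at [5, 8, 9, 13, 19] -> counters=[0,0,0,0,0,1,1,0,1,1,0,0,0,1,0,0,1,0,0,1,0,1,0,0,0,0,0,0,0,0,0,0,0,1,0,0,0,0,0,0,1,0,0]
Step 3: insert qyp at [12, 21, 24, 27, 38] -> counters=[0,0,0,0,0,1,1,0,1,1,0,0,1,1,0,0,1,0,0,1,0,2,0,0,1,0,0,1,0,0,0,0,0,1,0,0,0,0,1,0,1,0,0]
Step 4: insert err at [7, 9, 12, 36, 42] -> counters=[0,0,0,0,0,1,1,1,1,2,0,0,2,1,0,0,1,0,0,1,0,2,0,0,1,0,0,1,0,0,0,0,0,1,0,0,1,0,1,0,1,0,1]
Step 5: insert ff at [5, 8, 9, 13, 19] -> counters=[0,0,0,0,0,2,1,1,2,3,0,0,2,2,0,0,1,0,0,2,0,2,0,0,1,0,0,1,0,0,0,0,0,1,0,0,1,0,1,0,1,0,1]
Step 6: delete hh at [6, 16, 21, 33, 40] -> counters=[0,0,0,0,0,2,0,1,2,3,0,0,2,2,0,0,0,0,0,2,0,1,0,0,1,0,0,1,0,0,0,0,0,0,0,0,1,0,1,0,0,0,1]
Step 7: delete ff at [5, 8, 9, 13, 19] -> counters=[0,0,0,0,0,1,0,1,1,2,0,0,2,1,0,0,0,0,0,1,0,1,0,0,1,0,0,1,0,0,0,0,0,0,0,0,1,0,1,0,0,0,1]
Step 8: insert err at [7, 9, 12, 36, 42] -> counters=[0,0,0,0,0,1,0,2,1,3,0,0,3,1,0,0,0,0,0,1,0,1,0,0,1,0,0,1,0,0,0,0,0,0,0,0,2,0,1,0,0,0,2]
Step 9: insert hh at [6, 16, 21, 33, 40] -> counters=[0,0,0,0,0,1,1,2,1,3,0,0,3,1,0,0,1,0,0,1,0,2,0,0,1,0,0,1,0,0,0,0,0,1,0,0,2,0,1,0,1,0,2]
Step 10: delete qyp at [12, 21, 24, 27, 38] -> counters=[0,0,0,0,0,1,1,2,1,3,0,0,2,1,0,0,1,0,0,1,0,1,0,0,0,0,0,0,0,0,0,0,0,1,0,0,2,0,0,0,1,0,2]
Step 11: insert ff at [5, 8, 9, 13, 19] -> counters=[0,0,0,0,0,2,1,2,2,4,0,0,2,2,0,0,1,0,0,2,0,1,0,0,0,0,0,0,0,0,0,0,0,1,0,0,2,0,0,0,1,0,2]
Final counters=[0,0,0,0,0,2,1,2,2,4,0,0,2,2,0,0,1,0,0,2,0,1,0,0,0,0,0,0,0,0,0,0,0,1,0,0,2,0,0,0,1,0,2] -> counters[27]=0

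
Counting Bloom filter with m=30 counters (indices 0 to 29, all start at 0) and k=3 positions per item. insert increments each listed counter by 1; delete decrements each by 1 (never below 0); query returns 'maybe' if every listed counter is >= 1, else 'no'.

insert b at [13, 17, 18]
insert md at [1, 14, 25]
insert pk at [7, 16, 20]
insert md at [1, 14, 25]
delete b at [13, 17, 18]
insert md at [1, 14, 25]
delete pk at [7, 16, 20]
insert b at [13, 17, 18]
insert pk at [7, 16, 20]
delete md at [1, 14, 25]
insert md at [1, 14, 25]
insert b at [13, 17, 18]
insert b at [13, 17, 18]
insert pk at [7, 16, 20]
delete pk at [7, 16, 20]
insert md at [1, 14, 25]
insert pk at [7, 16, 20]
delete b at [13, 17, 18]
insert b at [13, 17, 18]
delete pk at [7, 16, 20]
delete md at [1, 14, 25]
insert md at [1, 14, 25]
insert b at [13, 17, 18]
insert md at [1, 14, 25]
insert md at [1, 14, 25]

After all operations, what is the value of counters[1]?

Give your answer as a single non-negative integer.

Step 1: insert b at [13, 17, 18] -> counters=[0,0,0,0,0,0,0,0,0,0,0,0,0,1,0,0,0,1,1,0,0,0,0,0,0,0,0,0,0,0]
Step 2: insert md at [1, 14, 25] -> counters=[0,1,0,0,0,0,0,0,0,0,0,0,0,1,1,0,0,1,1,0,0,0,0,0,0,1,0,0,0,0]
Step 3: insert pk at [7, 16, 20] -> counters=[0,1,0,0,0,0,0,1,0,0,0,0,0,1,1,0,1,1,1,0,1,0,0,0,0,1,0,0,0,0]
Step 4: insert md at [1, 14, 25] -> counters=[0,2,0,0,0,0,0,1,0,0,0,0,0,1,2,0,1,1,1,0,1,0,0,0,0,2,0,0,0,0]
Step 5: delete b at [13, 17, 18] -> counters=[0,2,0,0,0,0,0,1,0,0,0,0,0,0,2,0,1,0,0,0,1,0,0,0,0,2,0,0,0,0]
Step 6: insert md at [1, 14, 25] -> counters=[0,3,0,0,0,0,0,1,0,0,0,0,0,0,3,0,1,0,0,0,1,0,0,0,0,3,0,0,0,0]
Step 7: delete pk at [7, 16, 20] -> counters=[0,3,0,0,0,0,0,0,0,0,0,0,0,0,3,0,0,0,0,0,0,0,0,0,0,3,0,0,0,0]
Step 8: insert b at [13, 17, 18] -> counters=[0,3,0,0,0,0,0,0,0,0,0,0,0,1,3,0,0,1,1,0,0,0,0,0,0,3,0,0,0,0]
Step 9: insert pk at [7, 16, 20] -> counters=[0,3,0,0,0,0,0,1,0,0,0,0,0,1,3,0,1,1,1,0,1,0,0,0,0,3,0,0,0,0]
Step 10: delete md at [1, 14, 25] -> counters=[0,2,0,0,0,0,0,1,0,0,0,0,0,1,2,0,1,1,1,0,1,0,0,0,0,2,0,0,0,0]
Step 11: insert md at [1, 14, 25] -> counters=[0,3,0,0,0,0,0,1,0,0,0,0,0,1,3,0,1,1,1,0,1,0,0,0,0,3,0,0,0,0]
Step 12: insert b at [13, 17, 18] -> counters=[0,3,0,0,0,0,0,1,0,0,0,0,0,2,3,0,1,2,2,0,1,0,0,0,0,3,0,0,0,0]
Step 13: insert b at [13, 17, 18] -> counters=[0,3,0,0,0,0,0,1,0,0,0,0,0,3,3,0,1,3,3,0,1,0,0,0,0,3,0,0,0,0]
Step 14: insert pk at [7, 16, 20] -> counters=[0,3,0,0,0,0,0,2,0,0,0,0,0,3,3,0,2,3,3,0,2,0,0,0,0,3,0,0,0,0]
Step 15: delete pk at [7, 16, 20] -> counters=[0,3,0,0,0,0,0,1,0,0,0,0,0,3,3,0,1,3,3,0,1,0,0,0,0,3,0,0,0,0]
Step 16: insert md at [1, 14, 25] -> counters=[0,4,0,0,0,0,0,1,0,0,0,0,0,3,4,0,1,3,3,0,1,0,0,0,0,4,0,0,0,0]
Step 17: insert pk at [7, 16, 20] -> counters=[0,4,0,0,0,0,0,2,0,0,0,0,0,3,4,0,2,3,3,0,2,0,0,0,0,4,0,0,0,0]
Step 18: delete b at [13, 17, 18] -> counters=[0,4,0,0,0,0,0,2,0,0,0,0,0,2,4,0,2,2,2,0,2,0,0,0,0,4,0,0,0,0]
Step 19: insert b at [13, 17, 18] -> counters=[0,4,0,0,0,0,0,2,0,0,0,0,0,3,4,0,2,3,3,0,2,0,0,0,0,4,0,0,0,0]
Step 20: delete pk at [7, 16, 20] -> counters=[0,4,0,0,0,0,0,1,0,0,0,0,0,3,4,0,1,3,3,0,1,0,0,0,0,4,0,0,0,0]
Step 21: delete md at [1, 14, 25] -> counters=[0,3,0,0,0,0,0,1,0,0,0,0,0,3,3,0,1,3,3,0,1,0,0,0,0,3,0,0,0,0]
Step 22: insert md at [1, 14, 25] -> counters=[0,4,0,0,0,0,0,1,0,0,0,0,0,3,4,0,1,3,3,0,1,0,0,0,0,4,0,0,0,0]
Step 23: insert b at [13, 17, 18] -> counters=[0,4,0,0,0,0,0,1,0,0,0,0,0,4,4,0,1,4,4,0,1,0,0,0,0,4,0,0,0,0]
Step 24: insert md at [1, 14, 25] -> counters=[0,5,0,0,0,0,0,1,0,0,0,0,0,4,5,0,1,4,4,0,1,0,0,0,0,5,0,0,0,0]
Step 25: insert md at [1, 14, 25] -> counters=[0,6,0,0,0,0,0,1,0,0,0,0,0,4,6,0,1,4,4,0,1,0,0,0,0,6,0,0,0,0]
Final counters=[0,6,0,0,0,0,0,1,0,0,0,0,0,4,6,0,1,4,4,0,1,0,0,0,0,6,0,0,0,0] -> counters[1]=6

Answer: 6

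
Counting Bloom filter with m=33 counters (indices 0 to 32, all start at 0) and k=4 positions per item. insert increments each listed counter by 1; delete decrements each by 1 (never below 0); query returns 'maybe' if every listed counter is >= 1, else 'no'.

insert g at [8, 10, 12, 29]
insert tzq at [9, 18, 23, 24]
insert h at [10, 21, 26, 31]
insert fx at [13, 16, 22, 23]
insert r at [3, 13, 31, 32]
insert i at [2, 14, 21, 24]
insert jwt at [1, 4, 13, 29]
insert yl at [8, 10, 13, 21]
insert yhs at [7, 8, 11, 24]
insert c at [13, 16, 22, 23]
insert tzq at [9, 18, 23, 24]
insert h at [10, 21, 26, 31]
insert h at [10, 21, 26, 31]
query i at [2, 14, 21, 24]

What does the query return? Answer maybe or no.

Step 1: insert g at [8, 10, 12, 29] -> counters=[0,0,0,0,0,0,0,0,1,0,1,0,1,0,0,0,0,0,0,0,0,0,0,0,0,0,0,0,0,1,0,0,0]
Step 2: insert tzq at [9, 18, 23, 24] -> counters=[0,0,0,0,0,0,0,0,1,1,1,0,1,0,0,0,0,0,1,0,0,0,0,1,1,0,0,0,0,1,0,0,0]
Step 3: insert h at [10, 21, 26, 31] -> counters=[0,0,0,0,0,0,0,0,1,1,2,0,1,0,0,0,0,0,1,0,0,1,0,1,1,0,1,0,0,1,0,1,0]
Step 4: insert fx at [13, 16, 22, 23] -> counters=[0,0,0,0,0,0,0,0,1,1,2,0,1,1,0,0,1,0,1,0,0,1,1,2,1,0,1,0,0,1,0,1,0]
Step 5: insert r at [3, 13, 31, 32] -> counters=[0,0,0,1,0,0,0,0,1,1,2,0,1,2,0,0,1,0,1,0,0,1,1,2,1,0,1,0,0,1,0,2,1]
Step 6: insert i at [2, 14, 21, 24] -> counters=[0,0,1,1,0,0,0,0,1,1,2,0,1,2,1,0,1,0,1,0,0,2,1,2,2,0,1,0,0,1,0,2,1]
Step 7: insert jwt at [1, 4, 13, 29] -> counters=[0,1,1,1,1,0,0,0,1,1,2,0,1,3,1,0,1,0,1,0,0,2,1,2,2,0,1,0,0,2,0,2,1]
Step 8: insert yl at [8, 10, 13, 21] -> counters=[0,1,1,1,1,0,0,0,2,1,3,0,1,4,1,0,1,0,1,0,0,3,1,2,2,0,1,0,0,2,0,2,1]
Step 9: insert yhs at [7, 8, 11, 24] -> counters=[0,1,1,1,1,0,0,1,3,1,3,1,1,4,1,0,1,0,1,0,0,3,1,2,3,0,1,0,0,2,0,2,1]
Step 10: insert c at [13, 16, 22, 23] -> counters=[0,1,1,1,1,0,0,1,3,1,3,1,1,5,1,0,2,0,1,0,0,3,2,3,3,0,1,0,0,2,0,2,1]
Step 11: insert tzq at [9, 18, 23, 24] -> counters=[0,1,1,1,1,0,0,1,3,2,3,1,1,5,1,0,2,0,2,0,0,3,2,4,4,0,1,0,0,2,0,2,1]
Step 12: insert h at [10, 21, 26, 31] -> counters=[0,1,1,1,1,0,0,1,3,2,4,1,1,5,1,0,2,0,2,0,0,4,2,4,4,0,2,0,0,2,0,3,1]
Step 13: insert h at [10, 21, 26, 31] -> counters=[0,1,1,1,1,0,0,1,3,2,5,1,1,5,1,0,2,0,2,0,0,5,2,4,4,0,3,0,0,2,0,4,1]
Query i: check counters[2]=1 counters[14]=1 counters[21]=5 counters[24]=4 -> maybe

Answer: maybe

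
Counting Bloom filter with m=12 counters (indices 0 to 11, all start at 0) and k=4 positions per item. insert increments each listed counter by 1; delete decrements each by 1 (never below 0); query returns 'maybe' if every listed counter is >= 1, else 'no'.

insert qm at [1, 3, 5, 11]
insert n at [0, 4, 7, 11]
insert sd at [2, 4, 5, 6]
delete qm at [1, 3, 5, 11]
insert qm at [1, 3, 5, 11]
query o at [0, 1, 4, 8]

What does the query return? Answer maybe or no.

Step 1: insert qm at [1, 3, 5, 11] -> counters=[0,1,0,1,0,1,0,0,0,0,0,1]
Step 2: insert n at [0, 4, 7, 11] -> counters=[1,1,0,1,1,1,0,1,0,0,0,2]
Step 3: insert sd at [2, 4, 5, 6] -> counters=[1,1,1,1,2,2,1,1,0,0,0,2]
Step 4: delete qm at [1, 3, 5, 11] -> counters=[1,0,1,0,2,1,1,1,0,0,0,1]
Step 5: insert qm at [1, 3, 5, 11] -> counters=[1,1,1,1,2,2,1,1,0,0,0,2]
Query o: check counters[0]=1 counters[1]=1 counters[4]=2 counters[8]=0 -> no

Answer: no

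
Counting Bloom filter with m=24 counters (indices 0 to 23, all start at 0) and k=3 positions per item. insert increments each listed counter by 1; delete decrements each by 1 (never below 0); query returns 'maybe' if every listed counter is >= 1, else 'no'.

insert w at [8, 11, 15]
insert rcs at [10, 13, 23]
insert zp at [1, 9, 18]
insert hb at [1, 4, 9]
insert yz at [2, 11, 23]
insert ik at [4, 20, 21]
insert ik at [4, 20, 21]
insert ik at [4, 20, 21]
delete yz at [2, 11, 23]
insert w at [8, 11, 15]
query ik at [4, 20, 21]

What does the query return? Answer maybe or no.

Answer: maybe

Derivation:
Step 1: insert w at [8, 11, 15] -> counters=[0,0,0,0,0,0,0,0,1,0,0,1,0,0,0,1,0,0,0,0,0,0,0,0]
Step 2: insert rcs at [10, 13, 23] -> counters=[0,0,0,0,0,0,0,0,1,0,1,1,0,1,0,1,0,0,0,0,0,0,0,1]
Step 3: insert zp at [1, 9, 18] -> counters=[0,1,0,0,0,0,0,0,1,1,1,1,0,1,0,1,0,0,1,0,0,0,0,1]
Step 4: insert hb at [1, 4, 9] -> counters=[0,2,0,0,1,0,0,0,1,2,1,1,0,1,0,1,0,0,1,0,0,0,0,1]
Step 5: insert yz at [2, 11, 23] -> counters=[0,2,1,0,1,0,0,0,1,2,1,2,0,1,0,1,0,0,1,0,0,0,0,2]
Step 6: insert ik at [4, 20, 21] -> counters=[0,2,1,0,2,0,0,0,1,2,1,2,0,1,0,1,0,0,1,0,1,1,0,2]
Step 7: insert ik at [4, 20, 21] -> counters=[0,2,1,0,3,0,0,0,1,2,1,2,0,1,0,1,0,0,1,0,2,2,0,2]
Step 8: insert ik at [4, 20, 21] -> counters=[0,2,1,0,4,0,0,0,1,2,1,2,0,1,0,1,0,0,1,0,3,3,0,2]
Step 9: delete yz at [2, 11, 23] -> counters=[0,2,0,0,4,0,0,0,1,2,1,1,0,1,0,1,0,0,1,0,3,3,0,1]
Step 10: insert w at [8, 11, 15] -> counters=[0,2,0,0,4,0,0,0,2,2,1,2,0,1,0,2,0,0,1,0,3,3,0,1]
Query ik: check counters[4]=4 counters[20]=3 counters[21]=3 -> maybe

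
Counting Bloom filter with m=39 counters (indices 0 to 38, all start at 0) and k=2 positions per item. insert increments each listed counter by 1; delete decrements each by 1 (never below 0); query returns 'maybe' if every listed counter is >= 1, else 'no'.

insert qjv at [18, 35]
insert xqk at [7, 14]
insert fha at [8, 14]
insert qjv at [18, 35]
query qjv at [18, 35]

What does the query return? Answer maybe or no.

Step 1: insert qjv at [18, 35] -> counters=[0,0,0,0,0,0,0,0,0,0,0,0,0,0,0,0,0,0,1,0,0,0,0,0,0,0,0,0,0,0,0,0,0,0,0,1,0,0,0]
Step 2: insert xqk at [7, 14] -> counters=[0,0,0,0,0,0,0,1,0,0,0,0,0,0,1,0,0,0,1,0,0,0,0,0,0,0,0,0,0,0,0,0,0,0,0,1,0,0,0]
Step 3: insert fha at [8, 14] -> counters=[0,0,0,0,0,0,0,1,1,0,0,0,0,0,2,0,0,0,1,0,0,0,0,0,0,0,0,0,0,0,0,0,0,0,0,1,0,0,0]
Step 4: insert qjv at [18, 35] -> counters=[0,0,0,0,0,0,0,1,1,0,0,0,0,0,2,0,0,0,2,0,0,0,0,0,0,0,0,0,0,0,0,0,0,0,0,2,0,0,0]
Query qjv: check counters[18]=2 counters[35]=2 -> maybe

Answer: maybe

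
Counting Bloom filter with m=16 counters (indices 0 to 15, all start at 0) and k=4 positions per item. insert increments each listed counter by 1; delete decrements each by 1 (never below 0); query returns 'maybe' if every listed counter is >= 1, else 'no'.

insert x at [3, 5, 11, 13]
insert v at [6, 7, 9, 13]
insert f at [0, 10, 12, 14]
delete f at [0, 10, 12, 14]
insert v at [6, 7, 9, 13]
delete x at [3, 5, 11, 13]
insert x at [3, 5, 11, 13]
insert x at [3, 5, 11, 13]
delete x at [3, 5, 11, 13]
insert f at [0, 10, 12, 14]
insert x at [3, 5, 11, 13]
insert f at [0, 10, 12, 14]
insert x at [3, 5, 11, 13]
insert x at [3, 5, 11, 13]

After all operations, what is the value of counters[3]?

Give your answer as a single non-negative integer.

Step 1: insert x at [3, 5, 11, 13] -> counters=[0,0,0,1,0,1,0,0,0,0,0,1,0,1,0,0]
Step 2: insert v at [6, 7, 9, 13] -> counters=[0,0,0,1,0,1,1,1,0,1,0,1,0,2,0,0]
Step 3: insert f at [0, 10, 12, 14] -> counters=[1,0,0,1,0,1,1,1,0,1,1,1,1,2,1,0]
Step 4: delete f at [0, 10, 12, 14] -> counters=[0,0,0,1,0,1,1,1,0,1,0,1,0,2,0,0]
Step 5: insert v at [6, 7, 9, 13] -> counters=[0,0,0,1,0,1,2,2,0,2,0,1,0,3,0,0]
Step 6: delete x at [3, 5, 11, 13] -> counters=[0,0,0,0,0,0,2,2,0,2,0,0,0,2,0,0]
Step 7: insert x at [3, 5, 11, 13] -> counters=[0,0,0,1,0,1,2,2,0,2,0,1,0,3,0,0]
Step 8: insert x at [3, 5, 11, 13] -> counters=[0,0,0,2,0,2,2,2,0,2,0,2,0,4,0,0]
Step 9: delete x at [3, 5, 11, 13] -> counters=[0,0,0,1,0,1,2,2,0,2,0,1,0,3,0,0]
Step 10: insert f at [0, 10, 12, 14] -> counters=[1,0,0,1,0,1,2,2,0,2,1,1,1,3,1,0]
Step 11: insert x at [3, 5, 11, 13] -> counters=[1,0,0,2,0,2,2,2,0,2,1,2,1,4,1,0]
Step 12: insert f at [0, 10, 12, 14] -> counters=[2,0,0,2,0,2,2,2,0,2,2,2,2,4,2,0]
Step 13: insert x at [3, 5, 11, 13] -> counters=[2,0,0,3,0,3,2,2,0,2,2,3,2,5,2,0]
Step 14: insert x at [3, 5, 11, 13] -> counters=[2,0,0,4,0,4,2,2,0,2,2,4,2,6,2,0]
Final counters=[2,0,0,4,0,4,2,2,0,2,2,4,2,6,2,0] -> counters[3]=4

Answer: 4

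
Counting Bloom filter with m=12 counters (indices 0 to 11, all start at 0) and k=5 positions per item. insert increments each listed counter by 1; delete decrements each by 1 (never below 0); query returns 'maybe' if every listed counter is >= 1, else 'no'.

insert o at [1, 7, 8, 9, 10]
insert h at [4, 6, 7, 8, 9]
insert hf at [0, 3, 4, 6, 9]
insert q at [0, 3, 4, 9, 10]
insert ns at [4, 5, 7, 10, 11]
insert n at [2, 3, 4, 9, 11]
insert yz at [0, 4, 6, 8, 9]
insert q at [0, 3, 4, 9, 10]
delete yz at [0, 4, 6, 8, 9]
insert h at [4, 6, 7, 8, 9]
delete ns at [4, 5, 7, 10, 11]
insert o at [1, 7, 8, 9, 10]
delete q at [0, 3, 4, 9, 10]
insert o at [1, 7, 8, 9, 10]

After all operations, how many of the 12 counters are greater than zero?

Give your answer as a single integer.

Step 1: insert o at [1, 7, 8, 9, 10] -> counters=[0,1,0,0,0,0,0,1,1,1,1,0]
Step 2: insert h at [4, 6, 7, 8, 9] -> counters=[0,1,0,0,1,0,1,2,2,2,1,0]
Step 3: insert hf at [0, 3, 4, 6, 9] -> counters=[1,1,0,1,2,0,2,2,2,3,1,0]
Step 4: insert q at [0, 3, 4, 9, 10] -> counters=[2,1,0,2,3,0,2,2,2,4,2,0]
Step 5: insert ns at [4, 5, 7, 10, 11] -> counters=[2,1,0,2,4,1,2,3,2,4,3,1]
Step 6: insert n at [2, 3, 4, 9, 11] -> counters=[2,1,1,3,5,1,2,3,2,5,3,2]
Step 7: insert yz at [0, 4, 6, 8, 9] -> counters=[3,1,1,3,6,1,3,3,3,6,3,2]
Step 8: insert q at [0, 3, 4, 9, 10] -> counters=[4,1,1,4,7,1,3,3,3,7,4,2]
Step 9: delete yz at [0, 4, 6, 8, 9] -> counters=[3,1,1,4,6,1,2,3,2,6,4,2]
Step 10: insert h at [4, 6, 7, 8, 9] -> counters=[3,1,1,4,7,1,3,4,3,7,4,2]
Step 11: delete ns at [4, 5, 7, 10, 11] -> counters=[3,1,1,4,6,0,3,3,3,7,3,1]
Step 12: insert o at [1, 7, 8, 9, 10] -> counters=[3,2,1,4,6,0,3,4,4,8,4,1]
Step 13: delete q at [0, 3, 4, 9, 10] -> counters=[2,2,1,3,5,0,3,4,4,7,3,1]
Step 14: insert o at [1, 7, 8, 9, 10] -> counters=[2,3,1,3,5,0,3,5,5,8,4,1]
Final counters=[2,3,1,3,5,0,3,5,5,8,4,1] -> 11 nonzero

Answer: 11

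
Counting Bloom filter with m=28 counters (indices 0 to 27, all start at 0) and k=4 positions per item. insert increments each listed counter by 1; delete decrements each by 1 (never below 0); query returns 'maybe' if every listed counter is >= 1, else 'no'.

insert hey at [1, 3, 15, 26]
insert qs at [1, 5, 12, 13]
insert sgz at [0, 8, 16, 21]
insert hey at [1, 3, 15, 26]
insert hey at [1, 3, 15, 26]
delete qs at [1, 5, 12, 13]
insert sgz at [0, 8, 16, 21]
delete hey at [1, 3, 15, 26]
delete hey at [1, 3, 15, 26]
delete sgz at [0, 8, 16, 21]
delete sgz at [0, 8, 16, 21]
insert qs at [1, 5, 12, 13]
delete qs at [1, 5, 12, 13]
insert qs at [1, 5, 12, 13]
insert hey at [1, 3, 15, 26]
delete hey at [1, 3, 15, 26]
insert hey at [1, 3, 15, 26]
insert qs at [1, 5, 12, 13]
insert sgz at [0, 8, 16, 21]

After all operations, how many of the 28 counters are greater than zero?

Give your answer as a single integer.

Step 1: insert hey at [1, 3, 15, 26] -> counters=[0,1,0,1,0,0,0,0,0,0,0,0,0,0,0,1,0,0,0,0,0,0,0,0,0,0,1,0]
Step 2: insert qs at [1, 5, 12, 13] -> counters=[0,2,0,1,0,1,0,0,0,0,0,0,1,1,0,1,0,0,0,0,0,0,0,0,0,0,1,0]
Step 3: insert sgz at [0, 8, 16, 21] -> counters=[1,2,0,1,0,1,0,0,1,0,0,0,1,1,0,1,1,0,0,0,0,1,0,0,0,0,1,0]
Step 4: insert hey at [1, 3, 15, 26] -> counters=[1,3,0,2,0,1,0,0,1,0,0,0,1,1,0,2,1,0,0,0,0,1,0,0,0,0,2,0]
Step 5: insert hey at [1, 3, 15, 26] -> counters=[1,4,0,3,0,1,0,0,1,0,0,0,1,1,0,3,1,0,0,0,0,1,0,0,0,0,3,0]
Step 6: delete qs at [1, 5, 12, 13] -> counters=[1,3,0,3,0,0,0,0,1,0,0,0,0,0,0,3,1,0,0,0,0,1,0,0,0,0,3,0]
Step 7: insert sgz at [0, 8, 16, 21] -> counters=[2,3,0,3,0,0,0,0,2,0,0,0,0,0,0,3,2,0,0,0,0,2,0,0,0,0,3,0]
Step 8: delete hey at [1, 3, 15, 26] -> counters=[2,2,0,2,0,0,0,0,2,0,0,0,0,0,0,2,2,0,0,0,0,2,0,0,0,0,2,0]
Step 9: delete hey at [1, 3, 15, 26] -> counters=[2,1,0,1,0,0,0,0,2,0,0,0,0,0,0,1,2,0,0,0,0,2,0,0,0,0,1,0]
Step 10: delete sgz at [0, 8, 16, 21] -> counters=[1,1,0,1,0,0,0,0,1,0,0,0,0,0,0,1,1,0,0,0,0,1,0,0,0,0,1,0]
Step 11: delete sgz at [0, 8, 16, 21] -> counters=[0,1,0,1,0,0,0,0,0,0,0,0,0,0,0,1,0,0,0,0,0,0,0,0,0,0,1,0]
Step 12: insert qs at [1, 5, 12, 13] -> counters=[0,2,0,1,0,1,0,0,0,0,0,0,1,1,0,1,0,0,0,0,0,0,0,0,0,0,1,0]
Step 13: delete qs at [1, 5, 12, 13] -> counters=[0,1,0,1,0,0,0,0,0,0,0,0,0,0,0,1,0,0,0,0,0,0,0,0,0,0,1,0]
Step 14: insert qs at [1, 5, 12, 13] -> counters=[0,2,0,1,0,1,0,0,0,0,0,0,1,1,0,1,0,0,0,0,0,0,0,0,0,0,1,0]
Step 15: insert hey at [1, 3, 15, 26] -> counters=[0,3,0,2,0,1,0,0,0,0,0,0,1,1,0,2,0,0,0,0,0,0,0,0,0,0,2,0]
Step 16: delete hey at [1, 3, 15, 26] -> counters=[0,2,0,1,0,1,0,0,0,0,0,0,1,1,0,1,0,0,0,0,0,0,0,0,0,0,1,0]
Step 17: insert hey at [1, 3, 15, 26] -> counters=[0,3,0,2,0,1,0,0,0,0,0,0,1,1,0,2,0,0,0,0,0,0,0,0,0,0,2,0]
Step 18: insert qs at [1, 5, 12, 13] -> counters=[0,4,0,2,0,2,0,0,0,0,0,0,2,2,0,2,0,0,0,0,0,0,0,0,0,0,2,0]
Step 19: insert sgz at [0, 8, 16, 21] -> counters=[1,4,0,2,0,2,0,0,1,0,0,0,2,2,0,2,1,0,0,0,0,1,0,0,0,0,2,0]
Final counters=[1,4,0,2,0,2,0,0,1,0,0,0,2,2,0,2,1,0,0,0,0,1,0,0,0,0,2,0] -> 11 nonzero

Answer: 11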